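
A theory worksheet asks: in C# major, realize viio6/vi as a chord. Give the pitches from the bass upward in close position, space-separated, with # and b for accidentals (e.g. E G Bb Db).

viio6/vi is a secondary leading-tone chord. The target vi is A# in C# major; the applied chord is rooted a semitone below, on G##.
Building a diminished triad on G## gives G##-B#-D#.
With the 6 figure the chord is in first inversion; from the bass B# upward in close position it reads B#-D#-G##.

B# D# G##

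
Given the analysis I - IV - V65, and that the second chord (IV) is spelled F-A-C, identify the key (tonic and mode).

C major

The anchor chord is a major triad on F, labeled IV.
IV on F implies F is the subdominant; that puts the tonic at C, and the uppercase numeral fits major mode.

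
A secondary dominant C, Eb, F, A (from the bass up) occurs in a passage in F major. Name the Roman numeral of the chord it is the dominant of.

IV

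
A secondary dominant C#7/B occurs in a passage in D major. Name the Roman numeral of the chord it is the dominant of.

iii

The chord is a dominant seventh chord on C#.
A dominant resolves down a perfect fifth: C# → F#. In D major, F# is scale degree 3, i.e. iii.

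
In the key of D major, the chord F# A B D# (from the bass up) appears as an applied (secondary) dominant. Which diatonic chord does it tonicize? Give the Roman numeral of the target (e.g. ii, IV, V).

ii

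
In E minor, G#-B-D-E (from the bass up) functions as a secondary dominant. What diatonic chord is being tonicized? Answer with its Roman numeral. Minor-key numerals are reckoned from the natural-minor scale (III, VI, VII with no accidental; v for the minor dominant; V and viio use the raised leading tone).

iv

The chord is a dominant seventh chord on E.
A dominant resolves down a perfect fifth: E → A. In E minor, A is scale degree 4, i.e. iv.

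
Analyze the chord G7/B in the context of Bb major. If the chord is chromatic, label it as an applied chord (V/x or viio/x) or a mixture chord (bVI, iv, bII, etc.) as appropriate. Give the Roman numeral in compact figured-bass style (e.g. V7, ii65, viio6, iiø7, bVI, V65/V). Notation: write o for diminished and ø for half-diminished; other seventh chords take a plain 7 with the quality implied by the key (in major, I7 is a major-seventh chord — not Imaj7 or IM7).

V65/ii

Stacked in thirds the chord is G-B-D-F: a dominant seventh chord on G.
G is not a diatonic chord root with this quality in Bb major, but it lies a perfect fifth above C (ii), so the chord functions as an applied dominant of ii.
With B in the bass the chord is in first inversion, so the figured bass is 65.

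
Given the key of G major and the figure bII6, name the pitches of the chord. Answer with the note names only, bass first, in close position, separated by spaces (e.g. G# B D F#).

C Eb Ab

Scale degree 2 in G major is A; lowering it a half step gives Ab. bII6 is the Neapolitan sixth — a major triad on the lowered second degree, here in its customary first inversion.
So the chord is Ab-C-Eb, a major triad.
The figured bass 6 indicates first inversion, placing the third (C) in the bass: C-Eb-Ab.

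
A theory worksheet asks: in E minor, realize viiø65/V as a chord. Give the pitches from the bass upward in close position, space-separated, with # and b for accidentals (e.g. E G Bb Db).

viiø65/V is a secondary leading-tone chord. The target V is B in E minor; the applied chord is rooted a semitone below, on A#.
Building a half-diminished seventh chord on A# gives A#-C#-E-G#.
With the 65 figure the chord is in first inversion; from the bass C# upward in close position it reads C#-E-G#-A#.

C# E G# A#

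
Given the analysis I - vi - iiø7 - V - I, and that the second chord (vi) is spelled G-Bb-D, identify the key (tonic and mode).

Bb major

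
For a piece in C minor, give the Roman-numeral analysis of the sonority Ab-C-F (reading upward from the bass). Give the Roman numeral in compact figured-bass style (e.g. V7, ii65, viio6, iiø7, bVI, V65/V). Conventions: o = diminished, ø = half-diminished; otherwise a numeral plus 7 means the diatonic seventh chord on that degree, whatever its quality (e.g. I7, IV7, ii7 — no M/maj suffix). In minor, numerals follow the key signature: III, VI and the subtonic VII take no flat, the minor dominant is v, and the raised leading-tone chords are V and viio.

iv6

The pitches F-Ab-C form a minor triad rooted on F.
In C minor, F is the subdominant; the diatonic minor triad there is iv.
With Ab in the bass the chord is in first inversion, so the figured bass is 6.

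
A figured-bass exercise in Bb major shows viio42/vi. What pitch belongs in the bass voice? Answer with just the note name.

The applied chord viio42/vi is rooted on F#: F#-A-C-Eb.
The figure 42 means third inversion — the seventh is in the bass.

Eb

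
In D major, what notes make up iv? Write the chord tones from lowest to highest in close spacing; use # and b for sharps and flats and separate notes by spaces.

G Bb D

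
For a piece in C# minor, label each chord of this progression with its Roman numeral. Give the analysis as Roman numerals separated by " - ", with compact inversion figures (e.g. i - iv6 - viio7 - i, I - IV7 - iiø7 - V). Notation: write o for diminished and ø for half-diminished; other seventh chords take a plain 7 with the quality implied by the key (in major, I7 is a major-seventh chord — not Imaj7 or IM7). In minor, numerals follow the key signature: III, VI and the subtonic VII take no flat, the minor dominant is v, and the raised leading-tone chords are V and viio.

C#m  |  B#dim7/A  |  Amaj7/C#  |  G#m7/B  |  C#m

C#m: root C# is the tonic; minor triad there is i.
B#dim7/A has root B#, degree 7 in C# minor, so viio42.
Amaj7/C#: major seventh chord on A = scale degree 6 → VI65.
G#m7/B: root G# is the dominant; minor seventh chord there is v65.
C#m: minor triad on C# = scale degree 1 → i.

i - viio42 - VI65 - v65 - i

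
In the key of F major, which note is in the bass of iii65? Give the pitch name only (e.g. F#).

C

iii in F major has root A; the chord is A-C-E-G.
The figure 65 means first inversion — the third is in the bass.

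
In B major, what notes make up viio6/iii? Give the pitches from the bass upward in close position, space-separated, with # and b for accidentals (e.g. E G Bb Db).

E# G# C##

viio6/iii is a secondary leading-tone chord. The target iii is D# in B major; the applied chord is rooted a semitone below, on C##.
Building a diminished triad on C## gives C##-E#-G#.
The figured bass 6 indicates first inversion, placing the third (E#) in the bass: E#-G#-C##.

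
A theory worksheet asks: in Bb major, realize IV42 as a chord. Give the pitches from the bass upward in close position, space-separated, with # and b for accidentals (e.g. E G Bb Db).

D Eb G Bb

In Bb major, the fourth degree is Eb, and the diatonic chord built there is a major seventh chord.
Stacking thirds from Eb gives Eb-G-Bb-D.
The figured bass 42 indicates third inversion, placing the seventh (D) in the bass: D-Eb-G-Bb.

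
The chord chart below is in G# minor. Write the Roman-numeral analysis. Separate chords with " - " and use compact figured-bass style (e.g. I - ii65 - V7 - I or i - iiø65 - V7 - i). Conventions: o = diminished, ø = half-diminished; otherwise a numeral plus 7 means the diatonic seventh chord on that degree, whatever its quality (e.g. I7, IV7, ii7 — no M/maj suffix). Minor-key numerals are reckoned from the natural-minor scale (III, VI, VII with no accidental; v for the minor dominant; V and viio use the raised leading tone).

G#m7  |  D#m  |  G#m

i7 - v - i

G#m7: root G# is the tonic; minor seventh chord there is i7.
D#m: root D# is the dominant; minor triad there is v.
G#m: minor triad on G# = scale degree 1 → i.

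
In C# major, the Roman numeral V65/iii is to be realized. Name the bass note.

The applied chord V65/iii is rooted on B#: B#-D##-F##-A#.
The figure 65 means first inversion — the third is in the bass.

D##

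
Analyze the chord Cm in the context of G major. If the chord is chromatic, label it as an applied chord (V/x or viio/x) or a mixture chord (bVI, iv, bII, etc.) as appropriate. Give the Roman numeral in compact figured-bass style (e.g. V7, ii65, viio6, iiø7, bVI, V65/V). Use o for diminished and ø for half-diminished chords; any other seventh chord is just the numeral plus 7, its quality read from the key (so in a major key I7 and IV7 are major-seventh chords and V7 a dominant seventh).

iv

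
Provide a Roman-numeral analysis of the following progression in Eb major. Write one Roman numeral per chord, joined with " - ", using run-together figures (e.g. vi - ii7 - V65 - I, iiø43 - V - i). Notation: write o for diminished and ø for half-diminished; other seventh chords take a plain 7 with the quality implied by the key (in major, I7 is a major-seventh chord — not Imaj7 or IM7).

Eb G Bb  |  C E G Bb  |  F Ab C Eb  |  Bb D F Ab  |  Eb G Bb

Eb-G-Bb has root Eb, degree 1 in Eb major, so I.
C-E-G-Bb: a dominant seventh chord on C, the applied dominant of ii → V7/ii.
F-Ab-C-Eb has root F, degree 2 in Eb major, so ii7.
Bb-D-F-Ab: root Bb is the dominant; dominant seventh chord there is V7.
Eb-G-Bb has root Eb, degree 1 in Eb major, so I.

I - V7/ii - ii7 - V7 - I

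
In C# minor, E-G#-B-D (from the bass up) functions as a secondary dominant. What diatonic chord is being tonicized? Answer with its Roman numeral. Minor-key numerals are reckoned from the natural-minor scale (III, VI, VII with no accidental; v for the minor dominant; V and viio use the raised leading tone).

The chord is a dominant seventh chord on E.
A dominant resolves down a perfect fifth: E → A. In C# minor, A is scale degree 6, i.e. VI.

VI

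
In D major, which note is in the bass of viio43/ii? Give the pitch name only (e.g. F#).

A

The applied chord viio43/ii is rooted on D#: D#-F#-A-C.
The figure 43 means second inversion — the fifth is in the bass.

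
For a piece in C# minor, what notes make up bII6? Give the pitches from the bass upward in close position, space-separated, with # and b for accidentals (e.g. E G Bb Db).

bII6 is the Neapolitan sixth — a major triad on the lowered second degree, here in its customary first inversion. In C# minor that root is D.
So the chord is D-F#-A, a major triad.
With the 6 figure the chord is in first inversion; from the bass F# upward in close position it reads F#-A-D.

F# A D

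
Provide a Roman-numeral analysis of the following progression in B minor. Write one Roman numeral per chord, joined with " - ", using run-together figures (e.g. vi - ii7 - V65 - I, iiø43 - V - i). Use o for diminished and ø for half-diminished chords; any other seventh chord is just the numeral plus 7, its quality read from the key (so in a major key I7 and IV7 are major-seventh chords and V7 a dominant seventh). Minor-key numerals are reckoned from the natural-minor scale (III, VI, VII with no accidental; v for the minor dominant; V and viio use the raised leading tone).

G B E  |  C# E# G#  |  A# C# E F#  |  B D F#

G-B-E: root E is the subdominant; minor triad there is iv6.
C#-E#-G# is the secondary dominant of V (major triad on C#): V/V.
A#-C#-E-F#: dominant seventh chord on F# = scale degree 5 → V65.
B-D-F# has root B, degree 1 in B minor, so i.

iv6 - V/V - V65 - i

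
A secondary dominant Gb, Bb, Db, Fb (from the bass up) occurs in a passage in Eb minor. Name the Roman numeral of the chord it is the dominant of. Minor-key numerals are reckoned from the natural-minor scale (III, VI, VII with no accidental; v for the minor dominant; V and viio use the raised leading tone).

VI

The chord is a dominant seventh chord on Gb.
A dominant resolves down a perfect fifth: Gb → Cb. In Eb minor, Cb is scale degree 6, i.e. VI.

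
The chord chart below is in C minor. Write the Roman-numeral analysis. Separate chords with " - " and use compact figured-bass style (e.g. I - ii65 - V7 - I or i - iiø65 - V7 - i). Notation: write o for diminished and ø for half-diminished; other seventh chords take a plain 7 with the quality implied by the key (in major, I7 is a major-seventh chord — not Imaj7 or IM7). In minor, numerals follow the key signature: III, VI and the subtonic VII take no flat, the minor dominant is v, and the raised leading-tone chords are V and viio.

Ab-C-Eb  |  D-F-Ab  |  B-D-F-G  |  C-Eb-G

VI - iio - V65 - i

Ab-C-Eb has root Ab, degree 6 in C minor, so VI.
D-F-Ab has root D, degree 2 in C minor, so iio.
B-D-F-G: dominant seventh chord on G = scale degree 5 → V65.
C-Eb-G: minor triad on C = scale degree 1 → i.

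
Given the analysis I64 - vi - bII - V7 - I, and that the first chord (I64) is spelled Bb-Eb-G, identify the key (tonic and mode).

I64 is given as Bb-Eb-G — a major triad with root Eb.
If Eb is scale degree 1 and the mode makes that degree carry a major triad, the tonic is Eb and the mode is major.

Eb major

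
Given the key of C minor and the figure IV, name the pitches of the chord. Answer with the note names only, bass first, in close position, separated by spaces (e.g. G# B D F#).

Scale degree 4 in C minor is F; here the chord built on it is altered to a major triad. IV is the major subdominant, borrowed from the parallel major.
So the chord is F-A-C.

F A C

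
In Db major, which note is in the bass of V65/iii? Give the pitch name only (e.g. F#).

The applied chord V65/iii is rooted on C: C-E-G-Bb.
The figure 65 means first inversion — the third is in the bass.

E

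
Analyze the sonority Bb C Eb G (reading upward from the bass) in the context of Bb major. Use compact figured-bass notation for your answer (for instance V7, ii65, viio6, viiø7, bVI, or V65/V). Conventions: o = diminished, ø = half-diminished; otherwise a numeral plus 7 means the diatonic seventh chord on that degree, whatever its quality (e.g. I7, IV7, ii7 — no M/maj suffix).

Stacked in thirds the chord is C-Eb-G-Bb: a minor seventh chord on C.
In Bb major, C is the supertonic; the diatonic minor seventh chord there is ii7.
With Bb in the bass the chord is in third inversion, so the figured bass is 42.

ii42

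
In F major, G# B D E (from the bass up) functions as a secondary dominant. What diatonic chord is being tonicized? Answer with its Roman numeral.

The chord is a dominant seventh chord on E.
A dominant resolves down a perfect fifth: E → A. In F major, A is scale degree 3, i.e. iii.

iii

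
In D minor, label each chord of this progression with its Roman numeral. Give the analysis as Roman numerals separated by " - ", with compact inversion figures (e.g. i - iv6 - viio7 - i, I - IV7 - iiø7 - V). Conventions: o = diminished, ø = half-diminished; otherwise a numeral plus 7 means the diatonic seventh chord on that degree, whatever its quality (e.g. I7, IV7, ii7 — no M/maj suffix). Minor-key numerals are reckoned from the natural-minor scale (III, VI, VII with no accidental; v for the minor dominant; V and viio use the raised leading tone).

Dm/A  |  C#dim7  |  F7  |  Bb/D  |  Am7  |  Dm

Dm/A has root D, degree 1 in D minor, so i64.
C#dim7 has root C#, degree 7 in D minor, so viio7.
F7: a dominant seventh chord on F, the applied dominant of VI → V7/VI.
Bb/D: major triad on Bb = scale degree 6 → VI6.
Am7: root A is the dominant; minor seventh chord there is v7.
Dm: minor triad on D = scale degree 1 → i.

i64 - viio7 - V7/VI - VI6 - v7 - i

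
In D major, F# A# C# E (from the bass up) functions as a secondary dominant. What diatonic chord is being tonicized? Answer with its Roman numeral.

vi

The chord is a dominant seventh chord on F#.
A dominant resolves down a perfect fifth: F# → B. In D major, B is scale degree 6, i.e. vi.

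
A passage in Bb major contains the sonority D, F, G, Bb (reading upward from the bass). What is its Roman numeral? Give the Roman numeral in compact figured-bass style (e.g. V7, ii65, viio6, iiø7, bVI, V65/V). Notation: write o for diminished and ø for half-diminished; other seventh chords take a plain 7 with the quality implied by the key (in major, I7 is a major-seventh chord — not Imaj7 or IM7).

vi43

The pitches G-Bb-D-F form a minor seventh chord rooted on G.
G is scale degree 6 in Bb major, and a minor seventh chord on that degree is written vi7.
With D in the bass the chord is in second inversion, so the figured bass is 43.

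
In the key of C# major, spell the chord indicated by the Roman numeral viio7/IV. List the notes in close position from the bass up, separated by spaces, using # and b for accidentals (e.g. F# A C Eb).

The slash marks an applied leading-tone chord: viio of IV. In C# major, IV is F#, so the leading tone to it is E#, a half step below.
Building a fully diminished seventh chord on E# gives E#-G#-B-D.

E# G# B D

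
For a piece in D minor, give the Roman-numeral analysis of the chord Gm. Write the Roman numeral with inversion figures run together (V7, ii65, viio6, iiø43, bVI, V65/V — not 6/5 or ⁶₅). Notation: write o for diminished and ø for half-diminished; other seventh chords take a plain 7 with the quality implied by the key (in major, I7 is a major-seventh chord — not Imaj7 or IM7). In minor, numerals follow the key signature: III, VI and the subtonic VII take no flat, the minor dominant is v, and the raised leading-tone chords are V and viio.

The pitches G-Bb-D form a minor triad rooted on G.
In D minor, G is the subdominant; the diatonic minor triad there is iv.

iv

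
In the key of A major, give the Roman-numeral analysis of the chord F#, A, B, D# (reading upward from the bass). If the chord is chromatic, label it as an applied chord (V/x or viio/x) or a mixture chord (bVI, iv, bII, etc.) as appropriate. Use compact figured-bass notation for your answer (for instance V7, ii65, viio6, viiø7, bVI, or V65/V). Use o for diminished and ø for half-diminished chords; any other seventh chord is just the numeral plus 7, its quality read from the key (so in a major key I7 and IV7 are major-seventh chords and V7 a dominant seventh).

V43/V

The pitches B-D#-F#-A form a dominant seventh chord rooted on B.
B is not a diatonic chord root with this quality in A major, but it lies a perfect fifth above E (V), so the chord functions as an applied dominant of V.
With F# in the bass the chord is in second inversion, so the figured bass is 43.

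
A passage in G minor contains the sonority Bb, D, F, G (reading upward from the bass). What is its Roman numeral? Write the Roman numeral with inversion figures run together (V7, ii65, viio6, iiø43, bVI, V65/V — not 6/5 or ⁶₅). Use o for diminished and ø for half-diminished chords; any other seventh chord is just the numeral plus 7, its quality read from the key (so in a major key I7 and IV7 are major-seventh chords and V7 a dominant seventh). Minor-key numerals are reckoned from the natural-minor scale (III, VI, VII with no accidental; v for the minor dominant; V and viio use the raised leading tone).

i65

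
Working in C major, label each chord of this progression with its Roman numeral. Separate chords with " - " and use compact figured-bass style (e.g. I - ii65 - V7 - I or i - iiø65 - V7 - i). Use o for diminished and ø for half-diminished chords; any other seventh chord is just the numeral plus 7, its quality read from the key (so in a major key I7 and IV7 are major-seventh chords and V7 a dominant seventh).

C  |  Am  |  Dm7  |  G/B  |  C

I - vi - ii7 - V6 - I

C has root C, degree 1 in C major, so I.
Am: root A is the submediant; minor triad there is vi.
Dm7: minor seventh chord on D = scale degree 2 → ii7.
G/B has root G, degree 5 in C major, so V6.
C: major triad on C = scale degree 1 → I.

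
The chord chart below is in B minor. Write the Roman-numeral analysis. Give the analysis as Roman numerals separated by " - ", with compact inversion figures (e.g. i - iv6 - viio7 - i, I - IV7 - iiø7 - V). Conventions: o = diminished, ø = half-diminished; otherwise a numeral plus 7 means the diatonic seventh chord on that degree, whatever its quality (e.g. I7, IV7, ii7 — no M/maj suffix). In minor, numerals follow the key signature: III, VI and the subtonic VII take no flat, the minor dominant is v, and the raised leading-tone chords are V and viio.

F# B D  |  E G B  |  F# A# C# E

F#-B-D: root B is the tonic; minor triad there is i64.
E-G-B: minor triad on E = scale degree 4 → iv.
F#-A#-C#-E: root F# is the dominant; dominant seventh chord there is V7.

i64 - iv - V7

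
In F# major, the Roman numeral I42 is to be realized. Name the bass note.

I in F# major has root F#; the chord is F#-A#-C#-E#.
The figure 42 means third inversion — the seventh is in the bass.

E#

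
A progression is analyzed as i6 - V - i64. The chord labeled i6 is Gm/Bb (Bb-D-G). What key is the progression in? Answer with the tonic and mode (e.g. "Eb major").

i6 is given as Bb-D-G — a minor triad with root G.
If G is scale degree 1 and the mode makes that degree carry a minor triad, the tonic is G and the mode is minor.

G minor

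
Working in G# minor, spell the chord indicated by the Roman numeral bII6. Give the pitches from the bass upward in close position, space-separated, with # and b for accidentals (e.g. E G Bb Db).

Scale degree 2 in G# minor is A#; lowering it a half step gives A. bII6 is the Neapolitan sixth — a major triad on the lowered second degree, here in its customary first inversion.
So the chord is A-C#-E, a major triad.
The figured bass 6 indicates first inversion, placing the third (C#) in the bass: C#-E-A.

C# E A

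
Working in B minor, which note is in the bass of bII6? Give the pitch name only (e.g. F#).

E

bII in B minor has root C; the chord is C-E-G.
The figure 6 means first inversion — the third is in the bass.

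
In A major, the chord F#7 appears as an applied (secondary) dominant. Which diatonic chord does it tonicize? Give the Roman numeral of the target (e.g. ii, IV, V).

ii

The chord is a dominant seventh chord on F#.
A dominant resolves down a perfect fifth: F# → B. In A major, B is scale degree 2, i.e. ii.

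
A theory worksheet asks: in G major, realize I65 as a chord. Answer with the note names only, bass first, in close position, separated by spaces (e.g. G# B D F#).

In G major, the tonic is G, and the diatonic chord built there is a major seventh chord.
Stacking thirds from G gives G-B-D-F#.
With the 65 figure the chord is in first inversion; from the bass B upward in close position it reads B-D-F#-G.

B D F# G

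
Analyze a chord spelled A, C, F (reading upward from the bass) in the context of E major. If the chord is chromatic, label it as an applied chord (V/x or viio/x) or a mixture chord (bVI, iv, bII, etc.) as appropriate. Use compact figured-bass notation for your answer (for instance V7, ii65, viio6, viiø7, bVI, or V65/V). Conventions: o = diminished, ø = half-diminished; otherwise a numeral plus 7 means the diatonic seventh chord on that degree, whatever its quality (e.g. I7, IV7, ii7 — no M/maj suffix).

bII6

The pitches F-A-C form a major triad rooted on F.
F is the lowered second degree of E major (diatonic 2 would be F#). This is the Neapolitan sixth — a major triad on the lowered second degree, here in its customary first inversion.
With A in the bass the chord is in first inversion, so the figured bass is 6.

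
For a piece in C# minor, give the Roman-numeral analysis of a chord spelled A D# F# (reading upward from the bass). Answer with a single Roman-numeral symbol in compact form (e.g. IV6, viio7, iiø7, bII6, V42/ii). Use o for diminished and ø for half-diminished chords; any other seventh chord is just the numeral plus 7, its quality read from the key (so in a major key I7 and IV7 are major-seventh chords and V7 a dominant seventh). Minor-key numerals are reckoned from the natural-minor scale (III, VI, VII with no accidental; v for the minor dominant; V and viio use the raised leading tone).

iio64

Stacked in thirds the chord is D#-F#-A: a diminished triad on D#.
In C# minor, D# is the supertonic; the diatonic diminished triad there is iio.
With A in the bass the chord is in second inversion, so the figured bass is 64.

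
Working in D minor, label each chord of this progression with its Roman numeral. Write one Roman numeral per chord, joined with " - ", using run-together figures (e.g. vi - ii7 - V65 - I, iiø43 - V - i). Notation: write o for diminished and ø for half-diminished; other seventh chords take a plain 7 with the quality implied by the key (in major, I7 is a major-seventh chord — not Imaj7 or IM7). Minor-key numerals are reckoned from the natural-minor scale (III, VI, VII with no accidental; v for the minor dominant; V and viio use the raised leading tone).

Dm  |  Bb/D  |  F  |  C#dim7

i - VI6 - III - viio7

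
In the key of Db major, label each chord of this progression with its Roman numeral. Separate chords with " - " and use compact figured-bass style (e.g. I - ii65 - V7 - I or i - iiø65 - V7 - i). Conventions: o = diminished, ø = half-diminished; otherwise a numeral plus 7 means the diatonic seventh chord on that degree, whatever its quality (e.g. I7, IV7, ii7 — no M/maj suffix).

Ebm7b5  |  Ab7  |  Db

iiø7 - V7 - I

Ebm7b5 is non-diatonic — iiø7, a mixture chord from Db minor.
Ab7: dominant seventh chord on Ab = scale degree 5 → V7.
Db: root Db is the tonic; major triad there is I.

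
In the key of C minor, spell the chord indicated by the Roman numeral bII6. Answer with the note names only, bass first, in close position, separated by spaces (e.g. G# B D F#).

bII6 is the Neapolitan sixth — a major triad on the lowered second degree, here in its customary first inversion. In C minor that root is Db.
So the chord is Db-F-Ab, a major triad.
The figured bass 6 indicates first inversion, placing the third (F) in the bass: F-Ab-Db.

F Ab Db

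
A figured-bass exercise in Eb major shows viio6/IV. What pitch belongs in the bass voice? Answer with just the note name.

The applied chord viio6/IV is rooted on G: G-Bb-Db.
The figure 6 means first inversion — the third is in the bass.

Bb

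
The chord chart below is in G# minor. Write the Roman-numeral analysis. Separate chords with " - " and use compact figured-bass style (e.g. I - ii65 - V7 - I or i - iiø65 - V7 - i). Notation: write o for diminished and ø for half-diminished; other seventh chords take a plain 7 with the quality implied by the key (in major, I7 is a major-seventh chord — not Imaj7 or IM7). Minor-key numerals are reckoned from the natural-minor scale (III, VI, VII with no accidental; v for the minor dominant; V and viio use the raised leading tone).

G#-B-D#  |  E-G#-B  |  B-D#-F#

i - VI - III

G#-B-D#: root G# is the tonic; minor triad there is i.
E-G#-B has root E, degree 6 in G# minor, so VI.
B-D#-F#: major triad on B = scale degree 3 → III.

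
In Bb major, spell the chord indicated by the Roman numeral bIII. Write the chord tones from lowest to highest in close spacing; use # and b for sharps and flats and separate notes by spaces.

bIII is a major triad on the lowered third degree, borrowed from the parallel minor. In Bb major that root is Db.
So the chord is Db-F-Ab, a major triad.

Db F Ab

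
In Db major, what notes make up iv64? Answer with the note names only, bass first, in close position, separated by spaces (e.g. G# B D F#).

Scale degree 4 in Db major is Gb; here the chord built on it is altered to a minor triad. iv64 is the minor subdominant, borrowed from the parallel minor.
So the chord is Gb-Bbb-Db, a minor triad.
The figured bass 64 indicates second inversion, placing the fifth (Db) in the bass: Db-Gb-Bbb.

Db Gb Bbb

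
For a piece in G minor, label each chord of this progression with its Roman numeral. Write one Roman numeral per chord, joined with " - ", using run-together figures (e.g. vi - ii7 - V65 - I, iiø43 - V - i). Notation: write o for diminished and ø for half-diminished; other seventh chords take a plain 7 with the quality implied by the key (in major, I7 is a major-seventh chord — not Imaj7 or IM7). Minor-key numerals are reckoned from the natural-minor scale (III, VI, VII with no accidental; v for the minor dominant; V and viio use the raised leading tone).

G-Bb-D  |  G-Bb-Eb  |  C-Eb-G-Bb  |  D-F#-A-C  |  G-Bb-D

i - VI6 - iv7 - V7 - i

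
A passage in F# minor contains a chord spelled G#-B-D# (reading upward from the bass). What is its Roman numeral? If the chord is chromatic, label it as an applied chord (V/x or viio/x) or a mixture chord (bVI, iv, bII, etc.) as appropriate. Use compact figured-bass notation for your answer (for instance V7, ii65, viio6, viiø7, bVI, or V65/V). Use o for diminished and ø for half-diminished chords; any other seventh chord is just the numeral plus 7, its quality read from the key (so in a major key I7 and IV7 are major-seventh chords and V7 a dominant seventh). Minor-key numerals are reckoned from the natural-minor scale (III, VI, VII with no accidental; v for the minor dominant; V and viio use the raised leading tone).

ii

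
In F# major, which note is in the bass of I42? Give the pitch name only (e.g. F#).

I in F# major has root F#; the chord is F#-A#-C#-E#.
The figure 42 means third inversion — the seventh is in the bass.

E#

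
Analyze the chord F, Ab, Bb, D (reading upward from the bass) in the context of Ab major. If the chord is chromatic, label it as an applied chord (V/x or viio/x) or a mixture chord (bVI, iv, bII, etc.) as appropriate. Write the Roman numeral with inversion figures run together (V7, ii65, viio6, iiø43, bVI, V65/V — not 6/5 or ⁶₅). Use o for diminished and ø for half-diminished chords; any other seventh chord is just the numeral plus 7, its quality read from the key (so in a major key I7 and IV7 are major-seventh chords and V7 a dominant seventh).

V43/V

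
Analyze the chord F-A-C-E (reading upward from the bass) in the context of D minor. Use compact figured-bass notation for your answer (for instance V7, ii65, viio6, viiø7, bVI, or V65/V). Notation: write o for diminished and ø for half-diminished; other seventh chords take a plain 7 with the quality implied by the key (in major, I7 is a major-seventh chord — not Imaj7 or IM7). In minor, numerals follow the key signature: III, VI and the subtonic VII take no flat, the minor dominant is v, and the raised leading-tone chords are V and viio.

III7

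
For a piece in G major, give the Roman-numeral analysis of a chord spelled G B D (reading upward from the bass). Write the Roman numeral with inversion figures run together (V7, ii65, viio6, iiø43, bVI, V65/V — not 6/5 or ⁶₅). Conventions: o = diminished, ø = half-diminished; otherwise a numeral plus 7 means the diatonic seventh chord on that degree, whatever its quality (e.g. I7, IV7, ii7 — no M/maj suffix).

I

The pitches G-B-D form a major triad rooted on G.
In G major, G is the tonic; the diatonic major triad there is I.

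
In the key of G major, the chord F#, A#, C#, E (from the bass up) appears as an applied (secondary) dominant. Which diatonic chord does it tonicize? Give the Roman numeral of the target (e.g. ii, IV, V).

The chord is a dominant seventh chord on F#.
A dominant resolves down a perfect fifth: F# → B. In G major, B is scale degree 3, i.e. iii.

iii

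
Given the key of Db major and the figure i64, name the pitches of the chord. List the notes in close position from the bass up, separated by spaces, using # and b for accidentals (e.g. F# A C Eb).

Ab Db Fb

i64 is the minor tonic, borrowed from the parallel minor. In Db major that root is Db.
So the chord is Db-Fb-Ab, a minor triad.
With the 64 figure the chord is in second inversion; from the bass Ab upward in close position it reads Ab-Db-Fb.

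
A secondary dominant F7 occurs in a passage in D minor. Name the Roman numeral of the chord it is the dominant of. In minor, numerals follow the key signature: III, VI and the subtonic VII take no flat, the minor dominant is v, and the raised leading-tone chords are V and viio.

VI

The chord is a dominant seventh chord on F.
A dominant resolves down a perfect fifth: F → Bb. In D minor, Bb is scale degree 6, i.e. VI.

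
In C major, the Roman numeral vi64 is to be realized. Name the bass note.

E

vi in C major has root A; the chord is A-C-E.
The figure 64 means second inversion — the fifth is in the bass.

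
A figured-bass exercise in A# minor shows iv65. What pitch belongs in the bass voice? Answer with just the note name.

iv in A# minor has root D#; the chord is D#-F#-A#-C#.
The figure 65 means first inversion — the third is in the bass.

F#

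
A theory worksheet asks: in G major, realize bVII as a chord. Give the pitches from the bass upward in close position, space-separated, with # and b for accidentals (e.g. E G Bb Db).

F A C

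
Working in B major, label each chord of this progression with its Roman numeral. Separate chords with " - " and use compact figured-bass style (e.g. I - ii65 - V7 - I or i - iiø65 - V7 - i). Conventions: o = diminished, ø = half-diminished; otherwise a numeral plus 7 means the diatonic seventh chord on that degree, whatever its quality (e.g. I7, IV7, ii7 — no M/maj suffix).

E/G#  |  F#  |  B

IV6 - V - I

E/G#: root E is the subdominant; major triad there is IV6.
F# has root F#, degree 5 in B major, so V.
B: root B is the tonic; major triad there is I.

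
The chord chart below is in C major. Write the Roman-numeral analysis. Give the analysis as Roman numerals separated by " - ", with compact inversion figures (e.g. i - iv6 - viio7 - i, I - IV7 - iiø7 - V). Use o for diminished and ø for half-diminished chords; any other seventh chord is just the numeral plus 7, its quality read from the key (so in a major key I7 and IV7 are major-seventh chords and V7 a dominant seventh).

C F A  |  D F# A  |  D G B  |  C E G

IV64 - V/V - V64 - I

C-F-A has root F, degree 4 in C major, so IV64.
D-F#-A: chromatic; D is V of V, so V/V.
D-G-B: root G is the dominant; major triad there is V64.
C-E-G: major triad on C = scale degree 1 → I.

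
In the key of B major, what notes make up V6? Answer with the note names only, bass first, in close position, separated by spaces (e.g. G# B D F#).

In B major, the fifth degree is F#, and the diatonic chord built there is a major triad.
Stacking thirds from F# gives F#-A#-C#.
With the 6 figure the chord is in first inversion; from the bass A# upward in close position it reads A#-C#-F#.

A# C# F#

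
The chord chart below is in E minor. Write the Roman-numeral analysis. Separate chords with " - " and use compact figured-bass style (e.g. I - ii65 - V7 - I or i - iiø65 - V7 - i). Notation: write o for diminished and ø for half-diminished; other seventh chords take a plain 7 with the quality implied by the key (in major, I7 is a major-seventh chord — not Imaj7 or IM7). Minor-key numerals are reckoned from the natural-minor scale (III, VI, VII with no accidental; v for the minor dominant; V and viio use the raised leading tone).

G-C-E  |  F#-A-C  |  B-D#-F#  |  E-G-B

VI64 - iio - V - i

G-C-E: root C is the submediant; major triad there is VI64.
F#-A-C: root F# is the supertonic; diminished triad there is iio.
B-D#-F#: major triad on B = scale degree 5 → V.
E-G-B has root E, degree 1 in E minor, so i.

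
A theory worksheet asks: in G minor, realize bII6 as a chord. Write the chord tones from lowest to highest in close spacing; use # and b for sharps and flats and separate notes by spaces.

C Eb Ab

Scale degree 2 in G minor is A; lowering it a half step gives Ab. bII6 is the Neapolitan sixth — a major triad on the lowered second degree, here in its customary first inversion.
So the chord is Ab-C-Eb.
With the 6 figure the chord is in first inversion; from the bass C upward in close position it reads C-Eb-Ab.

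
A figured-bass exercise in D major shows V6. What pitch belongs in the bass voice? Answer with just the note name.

C#

V in D major has root A; the chord is A-C#-E.
The figure 6 means first inversion — the third is in the bass.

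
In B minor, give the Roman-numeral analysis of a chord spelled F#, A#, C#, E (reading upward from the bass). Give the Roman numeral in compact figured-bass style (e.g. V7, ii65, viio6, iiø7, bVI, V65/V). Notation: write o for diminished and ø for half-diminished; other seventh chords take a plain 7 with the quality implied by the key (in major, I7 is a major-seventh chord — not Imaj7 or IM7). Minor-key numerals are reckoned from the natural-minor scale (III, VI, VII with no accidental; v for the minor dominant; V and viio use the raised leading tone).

V7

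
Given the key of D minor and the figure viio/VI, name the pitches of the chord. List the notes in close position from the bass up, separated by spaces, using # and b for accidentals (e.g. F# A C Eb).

A C Eb

viio/VI is a secondary leading-tone chord. The target VI is Bb in D minor; the applied chord is rooted a semitone below, on A.
Building a diminished triad on A gives A-C-Eb.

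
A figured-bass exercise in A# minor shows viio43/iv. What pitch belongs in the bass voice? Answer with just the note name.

The applied chord viio43/iv is rooted on C##: C##-E#-G#-B.
The figure 43 means second inversion — the fifth is in the bass.

G#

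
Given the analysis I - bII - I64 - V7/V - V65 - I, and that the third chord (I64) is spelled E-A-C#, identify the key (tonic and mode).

The chord A/E is a major triad rooted on A; its label is I64.
If A is scale degree 1 and the mode makes that degree carry a major triad, the tonic is A and the mode is major.

A major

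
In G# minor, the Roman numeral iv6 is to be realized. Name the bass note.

iv in G# minor has root C#; the chord is C#-E-G#.
The figure 6 means first inversion — the third is in the bass.

E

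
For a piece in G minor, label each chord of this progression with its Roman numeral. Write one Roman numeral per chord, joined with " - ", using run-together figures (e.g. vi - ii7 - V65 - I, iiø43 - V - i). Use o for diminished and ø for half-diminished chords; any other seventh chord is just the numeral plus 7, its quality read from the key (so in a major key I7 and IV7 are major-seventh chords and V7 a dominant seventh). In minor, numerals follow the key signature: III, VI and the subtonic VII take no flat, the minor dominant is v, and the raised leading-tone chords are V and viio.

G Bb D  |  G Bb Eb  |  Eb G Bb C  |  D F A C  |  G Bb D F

i - VI6 - iv65 - v7 - i7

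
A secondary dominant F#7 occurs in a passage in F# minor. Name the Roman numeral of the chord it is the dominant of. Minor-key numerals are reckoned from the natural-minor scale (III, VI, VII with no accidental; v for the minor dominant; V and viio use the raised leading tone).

The chord is a dominant seventh chord on F#.
A dominant resolves down a perfect fifth: F# → B. In F# minor, B is scale degree 4, i.e. iv.

iv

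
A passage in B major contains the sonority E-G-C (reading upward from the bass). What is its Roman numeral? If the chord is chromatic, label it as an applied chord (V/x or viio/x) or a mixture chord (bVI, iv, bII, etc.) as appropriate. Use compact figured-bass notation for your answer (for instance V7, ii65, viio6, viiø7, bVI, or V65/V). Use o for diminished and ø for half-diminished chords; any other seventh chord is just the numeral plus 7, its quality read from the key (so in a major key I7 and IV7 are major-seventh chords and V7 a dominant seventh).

Stacked in thirds the chord is C-E-G: a major triad on C.
C is the lowered second degree of B major (diatonic 2 would be C#). This is the Neapolitan sixth — a major triad on the lowered second degree, here in its customary first inversion.
With E in the bass the chord is in first inversion, so the figured bass is 6.

bII6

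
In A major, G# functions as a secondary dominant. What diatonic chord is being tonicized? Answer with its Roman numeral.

iii

The chord is a major triad on G#.
A dominant resolves down a perfect fifth: G# → C#. In A major, C# is scale degree 3, i.e. iii.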